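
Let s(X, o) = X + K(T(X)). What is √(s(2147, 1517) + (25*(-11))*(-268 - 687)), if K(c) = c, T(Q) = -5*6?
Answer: √264742 ≈ 514.53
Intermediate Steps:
T(Q) = -30
s(X, o) = -30 + X (s(X, o) = X - 30 = -30 + X)
√(s(2147, 1517) + (25*(-11))*(-268 - 687)) = √((-30 + 2147) + (25*(-11))*(-268 - 687)) = √(2117 - 275*(-955)) = √(2117 + 262625) = √264742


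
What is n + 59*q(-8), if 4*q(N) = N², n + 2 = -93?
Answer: 849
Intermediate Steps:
n = -95 (n = -2 - 93 = -95)
q(N) = N²/4
n + 59*q(-8) = -95 + 59*((¼)*(-8)²) = -95 + 59*((¼)*64) = -95 + 59*16 = -95 + 944 = 849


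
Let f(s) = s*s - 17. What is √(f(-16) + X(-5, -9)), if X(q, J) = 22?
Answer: 3*√29 ≈ 16.155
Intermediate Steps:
f(s) = -17 + s² (f(s) = s² - 17 = -17 + s²)
√(f(-16) + X(-5, -9)) = √((-17 + (-16)²) + 22) = √((-17 + 256) + 22) = √(239 + 22) = √261 = 3*√29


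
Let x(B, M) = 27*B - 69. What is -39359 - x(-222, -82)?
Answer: -33296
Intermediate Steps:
x(B, M) = -69 + 27*B
-39359 - x(-222, -82) = -39359 - (-69 + 27*(-222)) = -39359 - (-69 - 5994) = -39359 - 1*(-6063) = -39359 + 6063 = -33296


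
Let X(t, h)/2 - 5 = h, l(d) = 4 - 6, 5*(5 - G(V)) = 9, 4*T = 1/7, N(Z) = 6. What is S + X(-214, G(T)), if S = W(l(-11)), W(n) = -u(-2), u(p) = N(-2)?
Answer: 52/5 ≈ 10.400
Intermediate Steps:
T = 1/28 (T = (¼)/7 = (¼)*(⅐) = 1/28 ≈ 0.035714)
u(p) = 6
G(V) = 16/5 (G(V) = 5 - ⅕*9 = 5 - 9/5 = 16/5)
l(d) = -2
X(t, h) = 10 + 2*h
W(n) = -6 (W(n) = -1*6 = -6)
S = -6
S + X(-214, G(T)) = -6 + (10 + 2*(16/5)) = -6 + (10 + 32/5) = -6 + 82/5 = 52/5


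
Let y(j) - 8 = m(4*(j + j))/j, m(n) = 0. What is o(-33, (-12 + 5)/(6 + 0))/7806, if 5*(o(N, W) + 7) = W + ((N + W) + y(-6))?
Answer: -187/117090 ≈ -0.0015971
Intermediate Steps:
y(j) = 8 (y(j) = 8 + 0/j = 8 + 0 = 8)
o(N, W) = -27/5 + N/5 + 2*W/5 (o(N, W) = -7 + (W + ((N + W) + 8))/5 = -7 + (W + (8 + N + W))/5 = -7 + (8 + N + 2*W)/5 = -7 + (8/5 + N/5 + 2*W/5) = -27/5 + N/5 + 2*W/5)
o(-33, (-12 + 5)/(6 + 0))/7806 = (-27/5 + (⅕)*(-33) + 2*((-12 + 5)/(6 + 0))/5)/7806 = (-27/5 - 33/5 + 2*(-7/6)/5)*(1/7806) = (-27/5 - 33/5 + 2*(-7*⅙)/5)*(1/7806) = (-27/5 - 33/5 + (⅖)*(-7/6))*(1/7806) = (-27/5 - 33/5 - 7/15)*(1/7806) = -187/15*1/7806 = -187/117090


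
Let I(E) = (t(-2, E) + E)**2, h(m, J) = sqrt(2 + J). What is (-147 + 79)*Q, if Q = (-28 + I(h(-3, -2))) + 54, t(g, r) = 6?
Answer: -4216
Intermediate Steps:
I(E) = (6 + E)**2
Q = 62 (Q = (-28 + (6 + sqrt(2 - 2))**2) + 54 = (-28 + (6 + sqrt(0))**2) + 54 = (-28 + (6 + 0)**2) + 54 = (-28 + 6**2) + 54 = (-28 + 36) + 54 = 8 + 54 = 62)
(-147 + 79)*Q = (-147 + 79)*62 = -68*62 = -4216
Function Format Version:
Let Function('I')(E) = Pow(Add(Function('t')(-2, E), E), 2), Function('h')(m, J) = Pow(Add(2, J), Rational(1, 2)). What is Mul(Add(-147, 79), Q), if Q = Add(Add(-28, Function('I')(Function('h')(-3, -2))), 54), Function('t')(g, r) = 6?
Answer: -4216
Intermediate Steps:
Function('I')(E) = Pow(Add(6, E), 2)
Q = 62 (Q = Add(Add(-28, Pow(Add(6, Pow(Add(2, -2), Rational(1, 2))), 2)), 54) = Add(Add(-28, Pow(Add(6, Pow(0, Rational(1, 2))), 2)), 54) = Add(Add(-28, Pow(Add(6, 0), 2)), 54) = Add(Add(-28, Pow(6, 2)), 54) = Add(Add(-28, 36), 54) = Add(8, 54) = 62)
Mul(Add(-147, 79), Q) = Mul(Add(-147, 79), 62) = Mul(-68, 62) = -4216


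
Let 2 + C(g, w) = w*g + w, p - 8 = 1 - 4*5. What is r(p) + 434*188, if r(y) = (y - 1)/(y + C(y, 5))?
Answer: 1713436/21 ≈ 81592.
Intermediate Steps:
p = -11 (p = 8 + (1 - 4*5) = 8 + (1 - 20) = 8 - 19 = -11)
C(g, w) = -2 + w + g*w (C(g, w) = -2 + (w*g + w) = -2 + (g*w + w) = -2 + (w + g*w) = -2 + w + g*w)
r(y) = (-1 + y)/(3 + 6*y) (r(y) = (y - 1)/(y + (-2 + 5 + y*5)) = (-1 + y)/(y + (-2 + 5 + 5*y)) = (-1 + y)/(y + (3 + 5*y)) = (-1 + y)/(3 + 6*y))
r(p) + 434*188 = (-1 - 11)/(3*(1 + 2*(-11))) + 434*188 = (⅓)*(-12)/(1 - 22) + 81592 = (⅓)*(-12)/(-21) + 81592 = (⅓)*(-1/21)*(-12) + 81592 = 4/21 + 81592 = 1713436/21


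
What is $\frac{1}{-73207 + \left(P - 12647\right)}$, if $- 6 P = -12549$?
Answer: $- \frac{2}{167525} \approx -1.1939 \cdot 10^{-5}$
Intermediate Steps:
$P = \frac{4183}{2}$ ($P = \left(- \frac{1}{6}\right) \left(-12549\right) = \frac{4183}{2} \approx 2091.5$)
$\frac{1}{-73207 + \left(P - 12647\right)} = \frac{1}{-73207 + \left(\frac{4183}{2} - 12647\right)} = \frac{1}{-73207 - \frac{21111}{2}} = \frac{1}{- \frac{167525}{2}} = - \frac{2}{167525}$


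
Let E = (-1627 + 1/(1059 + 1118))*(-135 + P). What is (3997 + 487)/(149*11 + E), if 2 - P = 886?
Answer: 9761668/3612843685 ≈ 0.0027019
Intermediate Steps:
P = -884 (P = 2 - 1*886 = 2 - 886 = -884)
E = 3609275582/2177 (E = (-1627 + 1/(1059 + 1118))*(-135 - 884) = (-1627 + 1/2177)*(-1019) = -3541978/2177*(-1019) = 3609275582/2177 ≈ 1.6579e+6)
(3997 + 487)/(149*11 + E) = (3997 + 487)/(149*11 + 3609275582/2177) = 4484/(1639 + 3609275582/2177) = 4484/(3612843685/2177) = 4484*(2177/3612843685) = 9761668/3612843685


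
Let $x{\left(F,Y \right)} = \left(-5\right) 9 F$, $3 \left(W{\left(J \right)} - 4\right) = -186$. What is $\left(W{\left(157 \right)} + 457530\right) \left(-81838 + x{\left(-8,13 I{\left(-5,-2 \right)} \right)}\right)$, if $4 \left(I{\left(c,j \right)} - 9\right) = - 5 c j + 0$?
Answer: $-37273903616$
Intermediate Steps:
$I{\left(c,j \right)} = 9 - \frac{5 c j}{4}$ ($I{\left(c,j \right)} = 9 + \frac{- 5 c j + 0}{4} = 9 + \frac{\left(-5\right) c j}{4} = 9 - \frac{5 c j}{4}$)
$W{\left(J \right)} = -58$ ($W{\left(J \right)} = 4 + \frac{1}{3} \left(-186\right) = 4 - 62 = -58$)
$x{\left(F,Y \right)} = - 45 F$
$\left(W{\left(157 \right)} + 457530\right) \left(-81838 + x{\left(-8,13 I{\left(-5,-2 \right)} \right)}\right) = \left(-58 + 457530\right) \left(-81838 - -360\right) = 457472 \left(-81838 + 360\right) = 457472 \left(-81478\right) = -37273903616$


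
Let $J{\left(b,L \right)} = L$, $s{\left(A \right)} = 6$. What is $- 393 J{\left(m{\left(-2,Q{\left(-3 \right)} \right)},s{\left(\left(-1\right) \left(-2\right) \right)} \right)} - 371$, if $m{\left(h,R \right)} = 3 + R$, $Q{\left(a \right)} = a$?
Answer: $-2729$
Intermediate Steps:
$- 393 J{\left(m{\left(-2,Q{\left(-3 \right)} \right)},s{\left(\left(-1\right) \left(-2\right) \right)} \right)} - 371 = \left(-393\right) 6 - 371 = -2358 - 371 = -2729$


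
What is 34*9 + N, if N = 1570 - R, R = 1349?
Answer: 527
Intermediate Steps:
N = 221 (N = 1570 - 1*1349 = 1570 - 1349 = 221)
34*9 + N = 34*9 + 221 = 306 + 221 = 527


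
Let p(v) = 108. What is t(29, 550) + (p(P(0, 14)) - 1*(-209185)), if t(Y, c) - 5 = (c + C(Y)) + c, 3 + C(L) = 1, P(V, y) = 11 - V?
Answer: 210396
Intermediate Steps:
C(L) = -2 (C(L) = -3 + 1 = -2)
t(Y, c) = 3 + 2*c (t(Y, c) = 5 + ((c - 2) + c) = 5 + ((-2 + c) + c) = 5 + (-2 + 2*c) = 3 + 2*c)
t(29, 550) + (p(P(0, 14)) - 1*(-209185)) = (3 + 2*550) + (108 - 1*(-209185)) = (3 + 1100) + (108 + 209185) = 1103 + 209293 = 210396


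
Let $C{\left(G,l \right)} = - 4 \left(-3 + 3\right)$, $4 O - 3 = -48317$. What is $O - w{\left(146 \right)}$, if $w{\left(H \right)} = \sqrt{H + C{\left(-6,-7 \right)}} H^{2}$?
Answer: $- \frac{24157}{2} - 21316 \sqrt{146} \approx -2.6964 \cdot 10^{5}$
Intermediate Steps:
$O = - \frac{24157}{2}$ ($O = \frac{3}{4} + \frac{1}{4} \left(-48317\right) = \frac{3}{4} - \frac{48317}{4} = - \frac{24157}{2} \approx -12079.0$)
$C{\left(G,l \right)} = 0$ ($C{\left(G,l \right)} = \left(-4\right) 0 = 0$)
$w{\left(H \right)} = H^{\frac{5}{2}}$ ($w{\left(H \right)} = \sqrt{H + 0} H^{2} = \sqrt{H} H^{2} = H^{\frac{5}{2}}$)
$O - w{\left(146 \right)} = - \frac{24157}{2} - 146^{\frac{5}{2}} = - \frac{24157}{2} - 21316 \sqrt{146}$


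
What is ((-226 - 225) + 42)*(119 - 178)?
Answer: 24131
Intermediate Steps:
((-226 - 225) + 42)*(119 - 178) = (-451 + 42)*(-59) = -409*(-59) = 24131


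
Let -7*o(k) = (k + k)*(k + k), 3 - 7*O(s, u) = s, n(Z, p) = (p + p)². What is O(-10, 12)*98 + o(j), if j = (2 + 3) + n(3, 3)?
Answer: -5450/7 ≈ -778.57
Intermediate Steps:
n(Z, p) = 4*p² (n(Z, p) = (2*p)² = 4*p²)
O(s, u) = 3/7 - s/7
j = 41 (j = (2 + 3) + 4*3² = 5 + 4*9 = 5 + 36 = 41)
o(k) = -4*k²/7 (o(k) = -(k + k)*(k + k)/7 = -2*k*2*k/7 = -4*k²/7)
O(-10, 12)*98 + o(j) = (3/7 - ⅐*(-10))*98 - 4/7*41² = (3/7 + 10/7)*98 - 4/7*1681 = (13/7)*98 - 6724/7 = 182 - 6724/7 = -5450/7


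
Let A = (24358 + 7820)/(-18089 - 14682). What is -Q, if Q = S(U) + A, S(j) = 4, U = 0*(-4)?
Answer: -98906/32771 ≈ -3.0181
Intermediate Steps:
U = 0
A = -32178/32771 (A = 32178/(-32771) = 32178*(-1/32771) = -32178/32771 ≈ -0.98190)
Q = 98906/32771 (Q = 4 - 32178/32771 = 98906/32771 ≈ 3.0181)
-Q = -1*98906/32771 = -98906/32771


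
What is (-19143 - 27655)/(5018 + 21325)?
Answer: -46798/26343 ≈ -1.7765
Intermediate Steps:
(-19143 - 27655)/(5018 + 21325) = -46798/26343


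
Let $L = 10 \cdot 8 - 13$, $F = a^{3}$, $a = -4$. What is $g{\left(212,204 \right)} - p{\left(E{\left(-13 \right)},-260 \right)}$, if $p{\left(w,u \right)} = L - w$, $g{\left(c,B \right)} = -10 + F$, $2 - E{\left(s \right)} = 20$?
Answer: $-159$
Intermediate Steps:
$E{\left(s \right)} = -18$ ($E{\left(s \right)} = 2 - 20 = -18$)
$F = -64$ ($F = \left(-4\right)^{3} = -64$)
$g{\left(c,B \right)} = -74$ ($g{\left(c,B \right)} = -10 - 64 = -74$)
$L = 67$ ($L = 80 - 13 = 67$)
$p{\left(w,u \right)} = 67 - w$
$g{\left(212,204 \right)} - p{\left(E{\left(-13 \right)},-260 \right)} = -74 - \left(67 - -18\right) = -74 - \left(67 + 18\right) = -74 - 85 = -159$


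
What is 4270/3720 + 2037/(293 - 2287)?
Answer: 46837/370884 ≈ 0.12628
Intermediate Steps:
4270/3720 + 2037/(293 - 2287) = 4270*(1/3720) + 2037/(-1994) = 427/372 + 2037*(-1/1994) = 427/372 - 2037/1994 = 46837/370884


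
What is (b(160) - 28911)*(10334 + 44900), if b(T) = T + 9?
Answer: -1587535628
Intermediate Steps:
b(T) = 9 + T
(b(160) - 28911)*(10334 + 44900) = ((9 + 160) - 28911)*(10334 + 44900) = (169 - 28911)*55234 = -28742*55234 = -1587535628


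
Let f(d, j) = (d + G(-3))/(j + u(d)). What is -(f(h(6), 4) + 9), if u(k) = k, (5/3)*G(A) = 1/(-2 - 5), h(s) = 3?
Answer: -2307/245 ≈ -9.4163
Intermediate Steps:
G(A) = -3/35 (G(A) = 3/(5*(-2 - 5)) = (⅗)/(-7) = (⅗)*(-⅐) = -3/35)
f(d, j) = (-3/35 + d)/(d + j) (f(d, j) = (d - 3/35)/(j + d) = (-3/35 + d)/(d + j))
-(f(h(6), 4) + 9) = -((-3/35 + 3)/(3 + 4) + 9) = -((102/35)/7 + 9) = -((⅐)*(102/35) + 9) = -(102/245 + 9) = -1*2307/245 = -2307/245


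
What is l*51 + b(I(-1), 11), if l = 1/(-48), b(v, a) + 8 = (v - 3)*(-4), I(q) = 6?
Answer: -337/16 ≈ -21.063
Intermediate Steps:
b(v, a) = 4 - 4*v (b(v, a) = -8 + (v - 3)*(-4) = -8 + (-3 + v)*(-4) = -8 + (12 - 4*v) = 4 - 4*v)
l = -1/48 ≈ -0.020833
l*51 + b(I(-1), 11) = -1/48*51 + (4 - 4*6) = -17/16 + (4 - 24) = -17/16 - 20 = -337/16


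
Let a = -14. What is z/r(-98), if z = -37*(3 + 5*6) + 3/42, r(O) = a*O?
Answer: -17093/19208 ≈ -0.88989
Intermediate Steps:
r(O) = -14*O
z = -17093/14 (z = -37*(3 + 30) + 3*(1/42) = -37*33 + 1/14 = -1221 + 1/14 = -17093/14 ≈ -1220.9)
z/r(-98) = -17093/(14*((-14*(-98)))) = -17093/14/1372 = -17093/14*1/1372 = -17093/19208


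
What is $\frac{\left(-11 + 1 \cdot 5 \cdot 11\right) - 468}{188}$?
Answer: $- \frac{106}{47} \approx -2.2553$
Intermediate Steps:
$\frac{\left(-11 + 1 \cdot 5 \cdot 11\right) - 468}{188} = \frac{\left(-11 + 5 \cdot 11\right) - 468}{188} = \frac{\left(-11 + 55\right) - 468}{188} = \frac{44 - 468}{188} = \frac{1}{188} \left(-424\right) = - \frac{106}{47}$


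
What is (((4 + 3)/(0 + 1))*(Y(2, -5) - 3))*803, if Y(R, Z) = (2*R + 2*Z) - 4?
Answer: -73073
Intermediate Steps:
Y(R, Z) = -4 + 2*R + 2*Z
(((4 + 3)/(0 + 1))*(Y(2, -5) - 3))*803 = (((4 + 3)/(0 + 1))*((-4 + 2*2 + 2*(-5)) - 3))*803 = ((7/1)*((-4 + 4 - 10) - 3))*803 = ((7*1)*(-10 - 3))*803 = (7*(-13))*803 = -91*803 = -73073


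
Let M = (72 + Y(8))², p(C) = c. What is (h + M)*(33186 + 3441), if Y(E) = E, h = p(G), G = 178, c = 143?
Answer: 239650461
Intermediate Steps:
p(C) = 143
h = 143
M = 6400 (M = (72 + 8)² = 80² = 6400)
(h + M)*(33186 + 3441) = (143 + 6400)*(33186 + 3441) = 6543*36627 = 239650461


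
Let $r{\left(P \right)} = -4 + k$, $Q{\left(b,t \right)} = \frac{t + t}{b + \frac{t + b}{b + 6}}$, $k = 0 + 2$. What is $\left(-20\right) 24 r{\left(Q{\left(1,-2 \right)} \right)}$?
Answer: $960$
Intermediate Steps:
$k = 2$
$Q{\left(b,t \right)} = \frac{2 t}{b + \frac{b + t}{6 + b}}$
$r{\left(P \right)} = -2$ ($r{\left(P \right)} = -4 + 2 = -2$)
$\left(-20\right) 24 r{\left(Q{\left(1,-2 \right)} \right)} = \left(-20\right) 24 \left(-2\right) = \left(-480\right) \left(-2\right) = 960$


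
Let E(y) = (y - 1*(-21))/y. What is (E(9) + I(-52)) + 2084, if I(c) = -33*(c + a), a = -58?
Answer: 17152/3 ≈ 5717.3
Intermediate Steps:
E(y) = (21 + y)/y (E(y) = (y + 21)/y = (21 + y)/y)
I(c) = 1914 - 33*c (I(c) = -33*(c - 58) = -33*(-58 + c) = 1914 - 33*c)
(E(9) + I(-52)) + 2084 = ((21 + 9)/9 + (1914 - 33*(-52))) + 2084 = ((⅑)*30 + (1914 + 1716)) + 2084 = (10/3 + 3630) + 2084 = 10900/3 + 2084 = 17152/3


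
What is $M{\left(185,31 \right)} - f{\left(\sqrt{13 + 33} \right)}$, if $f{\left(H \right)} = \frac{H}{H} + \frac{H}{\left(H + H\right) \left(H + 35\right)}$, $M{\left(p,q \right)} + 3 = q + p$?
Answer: $\frac{499861}{2358} + \frac{\sqrt{46}}{2358} \approx 211.99$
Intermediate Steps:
$M{\left(p,q \right)} = -3 + p + q$ ($M{\left(p,q \right)} = -3 + \left(q + p\right) = -3 + \left(p + q\right) = -3 + p + q$)
$f{\left(H \right)} = 1 + \frac{1}{2 \left(35 + H\right)}$ ($f{\left(H \right)} = 1 + \frac{H}{2 H \left(35 + H\right)} = 1 + H \frac{1}{2 H \left(35 + H\right)} = 1 + \frac{1}{2 \left(35 + H\right)}$)
$M{\left(185,31 \right)} - f{\left(\sqrt{13 + 33} \right)} = \left(-3 + 185 + 31\right) - \frac{\frac{71}{2} + \sqrt{13 + 33}}{35 + \sqrt{13 + 33}} = 213 - \frac{\frac{71}{2} + \sqrt{46}}{35 + \sqrt{46}}$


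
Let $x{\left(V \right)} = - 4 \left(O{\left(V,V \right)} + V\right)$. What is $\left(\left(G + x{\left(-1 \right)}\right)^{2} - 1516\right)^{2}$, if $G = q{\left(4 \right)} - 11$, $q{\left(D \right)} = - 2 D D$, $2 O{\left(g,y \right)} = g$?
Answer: $21609$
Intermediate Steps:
$O{\left(g,y \right)} = \frac{g}{2}$
$q{\left(D \right)} = - 2 D^{2}$
$x{\left(V \right)} = - 6 V$ ($x{\left(V \right)} = - 4 \left(\frac{V}{2} + V\right) = - 4 \frac{3 V}{2} = - 6 V$)
$G = -43$ ($G = - 2 \cdot 4^{2} - 11 = \left(-2\right) 16 - 11 = -32 - 11 = -43$)
$\left(\left(G + x{\left(-1 \right)}\right)^{2} - 1516\right)^{2} = \left(\left(-43 - -6\right)^{2} - 1516\right)^{2} = \left(\left(-43 + 6\right)^{2} - 1516\right)^{2} = \left(\left(-37\right)^{2} - 1516\right)^{2} = \left(1369 - 1516\right)^{2} = \left(-147\right)^{2} = 21609$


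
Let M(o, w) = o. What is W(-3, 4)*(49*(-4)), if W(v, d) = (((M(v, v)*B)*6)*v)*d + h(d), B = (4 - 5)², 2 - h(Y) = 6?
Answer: -41552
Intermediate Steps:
h(Y) = -4 (h(Y) = 2 - 1*6 = 2 - 6 = -4)
B = 1 (B = (-1)² = 1)
W(v, d) = -4 + 6*d*v² (W(v, d) = (((v*1)*6)*v)*d - 4 = ((v*6)*v)*d - 4 = ((6*v)*v)*d - 4 = (6*v²)*d - 4 = 6*d*v² - 4 = -4 + 6*d*v²)
W(-3, 4)*(49*(-4)) = (-4 + 6*4*(-3)²)*(49*(-4)) = (-4 + 6*4*9)*(-196) = (-4 + 216)*(-196) = 212*(-196) = -41552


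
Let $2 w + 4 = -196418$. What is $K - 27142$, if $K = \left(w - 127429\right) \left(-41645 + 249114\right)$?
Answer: $-46813332302$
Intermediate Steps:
$w = -98211$ ($w = -2 + \frac{1}{2} \left(-196418\right) = -2 - 98209 = -98211$)
$K = -46813305160$ ($K = \left(-98211 - 127429\right) \left(-41645 + 249114\right) = \left(-225640\right) 207469 = -46813305160$)
$K - 27142 = -46813305160 - 27142 = -46813332302$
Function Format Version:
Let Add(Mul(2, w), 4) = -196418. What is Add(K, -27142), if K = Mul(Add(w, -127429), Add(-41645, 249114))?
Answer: -46813332302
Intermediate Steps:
w = -98211 (w = Add(-2, Mul(Rational(1, 2), -196418)) = Add(-2, -98209) = -98211)
K = -46813305160 (K = Mul(Add(-98211, -127429), Add(-41645, 249114)) = Mul(-225640, 207469) = -46813305160)
Add(K, -27142) = Add(-46813305160, -27142) = -46813332302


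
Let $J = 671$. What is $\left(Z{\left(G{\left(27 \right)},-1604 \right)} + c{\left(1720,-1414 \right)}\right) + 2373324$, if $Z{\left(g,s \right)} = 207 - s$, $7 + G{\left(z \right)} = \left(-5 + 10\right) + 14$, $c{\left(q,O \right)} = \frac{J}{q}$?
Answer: $\frac{4085232871}{1720} \approx 2.3751 \cdot 10^{6}$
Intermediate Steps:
$c{\left(q,O \right)} = \frac{671}{q}$
$G{\left(z \right)} = 12$ ($G{\left(z \right)} = -7 + \left(\left(-5 + 10\right) + 14\right) = -7 + \left(5 + 14\right) = -7 + 19 = 12$)
$\left(Z{\left(G{\left(27 \right)},-1604 \right)} + c{\left(1720,-1414 \right)}\right) + 2373324 = \left(\left(207 - -1604\right) + \frac{671}{1720}\right) + 2373324 = \left(\left(207 + 1604\right) + 671 \cdot \frac{1}{1720}\right) + 2373324 = \left(1811 + \frac{671}{1720}\right) + 2373324 = \frac{3115591}{1720} + 2373324 = \frac{4085232871}{1720}$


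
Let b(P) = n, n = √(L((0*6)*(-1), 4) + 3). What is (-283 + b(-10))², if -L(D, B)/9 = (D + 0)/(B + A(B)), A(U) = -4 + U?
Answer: (283 - √3)² ≈ 79112.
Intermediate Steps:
L(D, B) = -9*D/(-4 + 2*B) (L(D, B) = -9*(D + 0)/(B + (-4 + B)) = -9*D/(-4 + 2*B))
n = √3 (n = √(-9*(0*6)*(-1)/(-4 + 2*4) + 3) = √(-9*0*(-1)/(-4 + 8) + 3) = √(-9*0/4 + 3) = √(-9*0*¼ + 3) = √(0 + 3) = √3 ≈ 1.7320)
b(P) = √3
(-283 + b(-10))² = (-283 + √3)²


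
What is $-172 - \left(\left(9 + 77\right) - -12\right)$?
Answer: $-270$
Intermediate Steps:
$-172 - \left(\left(9 + 77\right) - -12\right) = -172 - \left(86 + 12\right) = -172 - 98 = -270$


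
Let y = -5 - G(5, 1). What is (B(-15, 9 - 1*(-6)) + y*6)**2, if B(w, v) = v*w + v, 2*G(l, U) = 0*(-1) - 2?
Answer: 54756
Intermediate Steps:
G(l, U) = -1 (G(l, U) = (0*(-1) - 2)/2 = (0 - 2)/2 = (1/2)*(-2) = -1)
y = -4 (y = -5 - 1*(-1) = -5 + 1 = -4)
B(w, v) = v + v*w
(B(-15, 9 - 1*(-6)) + y*6)**2 = ((9 - 1*(-6))*(1 - 15) - 4*6)**2 = ((9 + 6)*(-14) - 24)**2 = (15*(-14) - 24)**2 = (-210 - 24)**2 = (-234)**2 = 54756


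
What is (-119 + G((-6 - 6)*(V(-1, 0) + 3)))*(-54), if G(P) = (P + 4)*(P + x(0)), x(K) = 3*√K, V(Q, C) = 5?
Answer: -470502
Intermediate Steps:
G(P) = P*(4 + P) (G(P) = (P + 4)*(P + 3*√0) = (4 + P)*(P + 3*0) = (4 + P)*(P + 0) = (4 + P)*P = P*(4 + P))
(-119 + G((-6 - 6)*(V(-1, 0) + 3)))*(-54) = (-119 + ((-6 - 6)*(5 + 3))*(4 + (-6 - 6)*(5 + 3)))*(-54) = (-119 + (-12*8)*(4 - 12*8))*(-54) = (-119 - 96*(4 - 96))*(-54) = (-119 - 96*(-92))*(-54) = (-119 + 8832)*(-54) = 8713*(-54) = -470502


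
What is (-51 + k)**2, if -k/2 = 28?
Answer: 11449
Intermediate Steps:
k = -56 (k = -2*28 = -56)
(-51 + k)**2 = (-51 - 56)**2 = (-107)**2 = 11449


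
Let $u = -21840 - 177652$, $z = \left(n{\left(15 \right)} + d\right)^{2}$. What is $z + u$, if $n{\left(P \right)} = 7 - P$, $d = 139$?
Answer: $-182331$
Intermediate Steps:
$z = 17161$ ($z = \left(\left(7 - 15\right) + 139\right)^{2} = \left(-8 + 139\right)^{2} = 131^{2} = 17161$)
$u = -199492$ ($u = -21840 - 177652 = -199492$)
$z + u = 17161 - 199492 = -182331$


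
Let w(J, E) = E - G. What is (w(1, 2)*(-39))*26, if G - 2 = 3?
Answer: 3042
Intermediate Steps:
G = 5 (G = 2 + 3 = 5)
w(J, E) = -5 + E (w(J, E) = E - 1*5 = E - 5 = -5 + E)
(w(1, 2)*(-39))*26 = ((-5 + 2)*(-39))*26 = -3*(-39)*26 = 117*26 = 3042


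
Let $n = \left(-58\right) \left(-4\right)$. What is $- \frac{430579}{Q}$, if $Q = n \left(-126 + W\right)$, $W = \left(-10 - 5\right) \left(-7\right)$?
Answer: $\frac{430579}{4872} \approx 88.378$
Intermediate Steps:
$W = 105$ ($W = \left(-15\right) \left(-7\right) = 105$)
$n = 232$
$Q = -4872$ ($Q = 232 \left(-126 + 105\right) = 232 \left(-21\right) = -4872$)
$- \frac{430579}{Q} = - \frac{430579}{-4872} = \left(-430579\right) \left(- \frac{1}{4872}\right) = \frac{430579}{4872}$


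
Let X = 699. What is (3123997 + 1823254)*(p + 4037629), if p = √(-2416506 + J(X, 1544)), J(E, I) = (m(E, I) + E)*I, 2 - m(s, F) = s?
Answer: 19975164107879 + 4947251*I*√2413418 ≈ 1.9975e+13 + 7.6856e+9*I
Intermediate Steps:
m(s, F) = 2 - s
J(E, I) = 2*I (J(E, I) = ((2 - E) + E)*I = 2*I)
p = I*√2413418 (p = √(-2416506 + 2*1544) = √(-2416506 + 3088) = √(-2413418) = I*√2413418 ≈ 1553.5*I)
(3123997 + 1823254)*(p + 4037629) = (3123997 + 1823254)*(I*√2413418 + 4037629) = 4947251*(4037629 + I*√2413418) = 19975164107879 + 4947251*I*√2413418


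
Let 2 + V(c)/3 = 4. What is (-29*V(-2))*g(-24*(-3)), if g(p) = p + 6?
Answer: -13572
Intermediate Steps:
V(c) = 6 (V(c) = -6 + 3*4 = -6 + 12 = 6)
g(p) = 6 + p
(-29*V(-2))*g(-24*(-3)) = (-29*6)*(6 - 24*(-3)) = -174*(6 - 4*(-18)) = -174*(6 + 72) = -174*78 = -13572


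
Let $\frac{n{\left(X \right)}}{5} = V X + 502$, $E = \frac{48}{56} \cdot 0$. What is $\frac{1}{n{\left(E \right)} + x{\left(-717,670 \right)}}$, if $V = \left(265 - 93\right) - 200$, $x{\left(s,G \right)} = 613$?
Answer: $\frac{1}{3123} \approx 0.0003202$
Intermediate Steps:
$V = -28$ ($V = 172 - 200 = -28$)
$E = 0$ ($E = 48 \cdot \frac{1}{56} \cdot 0 = \frac{6}{7} \cdot 0 = 0$)
$n{\left(X \right)} = 2510 - 140 X$ ($n{\left(X \right)} = 5 \left(- 28 X + 502\right) = 5 \left(502 - 28 X\right) = 2510 - 140 X$)
$\frac{1}{n{\left(E \right)} + x{\left(-717,670 \right)}} = \frac{1}{\left(2510 - 0\right) + 613} = \frac{1}{\left(2510 + 0\right) + 613} = \frac{1}{2510 + 613} = \frac{1}{3123}$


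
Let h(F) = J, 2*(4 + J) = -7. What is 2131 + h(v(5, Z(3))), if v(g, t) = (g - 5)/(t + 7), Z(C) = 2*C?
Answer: 4247/2 ≈ 2123.5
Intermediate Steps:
J = -15/2 (J = -4 + (½)*(-7) = -4 - 7/2 = -15/2 ≈ -7.5000)
v(g, t) = (-5 + g)/(7 + t)
h(F) = -15/2
2131 + h(v(5, Z(3))) = 2131 - 15/2 = 4247/2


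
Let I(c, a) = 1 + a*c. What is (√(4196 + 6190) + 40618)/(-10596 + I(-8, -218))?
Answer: -40618/8851 - 3*√1154/8851 ≈ -4.6006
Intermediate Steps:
(√(4196 + 6190) + 40618)/(-10596 + I(-8, -218)) = (√(4196 + 6190) + 40618)/(-10596 + (1 - 218*(-8))) = (√10386 + 40618)/(-10596 + (1 + 1744)) = (3*√1154 + 40618)/(-10596 + 1745) = (40618 + 3*√1154)/(-8851) = (40618 + 3*√1154)*(-1/8851) = -40618/8851 - 3*√1154/8851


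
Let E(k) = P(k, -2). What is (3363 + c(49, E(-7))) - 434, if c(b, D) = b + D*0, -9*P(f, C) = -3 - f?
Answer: 2978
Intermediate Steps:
P(f, C) = ⅓ + f/9 (P(f, C) = -(-3 - f)/9 = ⅓ + f/9)
E(k) = ⅓ + k/9
c(b, D) = b (c(b, D) = b + 0 = b)
(3363 + c(49, E(-7))) - 434 = (3363 + 49) - 434 = 3412 - 434 = 2978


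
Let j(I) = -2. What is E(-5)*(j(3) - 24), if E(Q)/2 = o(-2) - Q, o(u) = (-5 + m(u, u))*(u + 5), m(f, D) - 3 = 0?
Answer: 52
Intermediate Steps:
m(f, D) = 3 (m(f, D) = 3 + 0 = 3)
o(u) = -10 - 2*u (o(u) = (-5 + 3)*(u + 5) = -2*(5 + u) = -10 - 2*u)
E(Q) = -12 - 2*Q (E(Q) = 2*((-10 - 2*(-2)) - Q) = 2*((-10 + 4) - Q) = 2*(-6 - Q) = -12 - 2*Q)
E(-5)*(j(3) - 24) = (-12 - 2*(-5))*(-2 - 24) = (-12 + 10)*(-26) = -2*(-26) = 52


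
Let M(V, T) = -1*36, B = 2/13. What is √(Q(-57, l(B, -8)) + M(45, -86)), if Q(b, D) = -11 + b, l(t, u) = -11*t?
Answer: 2*I*√26 ≈ 10.198*I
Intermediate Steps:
B = 2/13 (B = 2*(1/13) = 2/13 ≈ 0.15385)
M(V, T) = -36
√(Q(-57, l(B, -8)) + M(45, -86)) = √((-11 - 57) - 36) = √(-68 - 36) = √(-104) = 2*I*√26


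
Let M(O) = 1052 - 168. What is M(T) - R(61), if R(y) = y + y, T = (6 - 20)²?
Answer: 762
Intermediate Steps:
T = 196 (T = (-14)² = 196)
M(O) = 884
R(y) = 2*y
M(T) - R(61) = 884 - 2*61 = 884 - 1*122 = 884 - 122 = 762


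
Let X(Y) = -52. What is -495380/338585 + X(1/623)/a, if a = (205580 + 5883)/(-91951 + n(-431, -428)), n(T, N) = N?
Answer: 43477398064/2045662853 ≈ 21.253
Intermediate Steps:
a = -30209/13197 (a = (205580 + 5883)/(-91951 - 428) = 211463/(-92379) = 211463*(-1/92379) = -30209/13197 ≈ -2.2891)
-495380/338585 + X(1/623)/a = -495380/338585 - 52/(-30209/13197) = -495380*1/338585 - 52*(-13197/30209) = -99076/67717 + 686244/30209 = 43477398064/2045662853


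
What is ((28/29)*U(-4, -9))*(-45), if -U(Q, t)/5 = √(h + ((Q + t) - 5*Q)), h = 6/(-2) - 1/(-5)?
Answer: 1260*√105/29 ≈ 445.21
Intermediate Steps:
h = -14/5 (h = 6*(-½) - 1*(-⅕) = -3 + ⅕ = -14/5 ≈ -2.8000)
U(Q, t) = -5*√(-14/5 + t - 4*Q) (U(Q, t) = -5*√(-14/5 + ((Q + t) - 5*Q)) = -5*√(-14/5 + (t - 4*Q)) = -5*√(-14/5 + t - 4*Q))
((28/29)*U(-4, -9))*(-45) = ((28/29)*(-√(-70 - 100*(-4) + 25*(-9))))*(-45) = ((28*(1/29))*(-√(-70 + 400 - 225)))*(-45) = (28*(-√105)/29)*(-45) = -28*√105/29*(-45) = 1260*√105/29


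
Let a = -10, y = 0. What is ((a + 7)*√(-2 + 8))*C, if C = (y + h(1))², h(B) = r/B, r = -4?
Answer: -48*√6 ≈ -117.58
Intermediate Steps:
h(B) = -4/B
C = 16 (C = (0 - 4/1)² = (0 - 4*1)² = (0 - 4)² = (-4)² = 16)
((a + 7)*√(-2 + 8))*C = ((-10 + 7)*√(-2 + 8))*16 = -3*√6*16 = -48*√6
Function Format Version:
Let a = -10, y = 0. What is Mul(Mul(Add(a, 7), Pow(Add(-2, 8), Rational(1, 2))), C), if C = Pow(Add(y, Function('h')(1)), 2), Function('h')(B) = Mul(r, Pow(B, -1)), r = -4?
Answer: Mul(-48, Pow(6, Rational(1, 2))) ≈ -117.58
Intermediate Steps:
Function('h')(B) = Mul(-4, Pow(B, -1))
C = 16 (C = Pow(Add(0, Mul(-4, Pow(1, -1))), 2) = Pow(Add(0, Mul(-4, 1)), 2) = Pow(Add(0, -4), 2) = Pow(-4, 2) = 16)
Mul(Mul(Add(a, 7), Pow(Add(-2, 8), Rational(1, 2))), C) = Mul(Mul(Add(-10, 7), Pow(Add(-2, 8), Rational(1, 2))), 16) = Mul(Mul(-3, Pow(6, Rational(1, 2))), 16) = Mul(-48, Pow(6, Rational(1, 2)))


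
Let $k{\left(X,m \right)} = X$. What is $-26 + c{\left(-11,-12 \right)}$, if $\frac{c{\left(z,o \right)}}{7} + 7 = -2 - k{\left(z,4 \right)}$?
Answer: $-12$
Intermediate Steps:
$c{\left(z,o \right)} = -63 - 7 z$ ($c{\left(z,o \right)} = -49 + 7 \left(-2 - z\right) = -49 - \left(14 + 7 z\right) = -63 - 7 z$)
$-26 + c{\left(-11,-12 \right)} = -26 - -14 = -26 + \left(-63 + 77\right) = -26 + 14 = -12$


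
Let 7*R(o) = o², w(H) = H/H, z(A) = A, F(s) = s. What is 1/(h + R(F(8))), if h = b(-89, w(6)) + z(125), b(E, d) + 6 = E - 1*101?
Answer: -7/433 ≈ -0.016166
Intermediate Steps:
w(H) = 1
R(o) = o²/7
b(E, d) = -107 + E (b(E, d) = -6 + (E - 1*101) = -6 + (E - 101) = -6 + (-101 + E) = -107 + E)
h = -71 (h = (-107 - 89) + 125 = -196 + 125 = -71)
1/(h + R(F(8))) = 1/(-71 + (⅐)*8²) = 1/(-71 + (⅐)*64) = 1/(-71 + 64/7) = 1/(-433/7) = -7/433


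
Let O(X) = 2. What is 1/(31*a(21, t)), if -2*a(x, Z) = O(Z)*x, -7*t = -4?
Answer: -1/651 ≈ -0.0015361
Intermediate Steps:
t = 4/7 (t = -⅐*(-4) = 4/7 ≈ 0.57143)
a(x, Z) = -x
1/(31*a(21, t)) = 1/(31*(-1*21)) = 1/(31*(-21)) = 1/(-651) = -1/651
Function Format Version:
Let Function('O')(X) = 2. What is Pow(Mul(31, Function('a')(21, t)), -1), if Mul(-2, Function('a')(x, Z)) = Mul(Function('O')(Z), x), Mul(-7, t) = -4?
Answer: Rational(-1, 651) ≈ -0.0015361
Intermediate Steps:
t = Rational(4, 7) (t = Mul(Rational(-1, 7), -4) = Rational(4, 7) ≈ 0.57143)
Function('a')(x, Z) = Mul(-1, x) (Function('a')(x, Z) = Mul(Rational(-1, 2), Mul(2, x)) = Mul(-1, x))
Pow(Mul(31, Function('a')(21, t)), -1) = Pow(Mul(31, Mul(-1, 21)), -1) = Pow(Mul(31, -21), -1) = Pow(-651, -1) = Rational(-1, 651)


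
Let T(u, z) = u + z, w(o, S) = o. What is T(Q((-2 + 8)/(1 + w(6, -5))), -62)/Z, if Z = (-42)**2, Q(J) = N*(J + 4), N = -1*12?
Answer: -421/6174 ≈ -0.068189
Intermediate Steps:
N = -12
Q(J) = -48 - 12*J (Q(J) = -12*(J + 4) = -12*(4 + J) = -48 - 12*J)
Z = 1764
T(Q((-2 + 8)/(1 + w(6, -5))), -62)/Z = ((-48 - 12*(-2 + 8)/(1 + 6)) - 62)/1764 = ((-48 - 72/7) - 62)*(1/1764) = (-408/7 - 62)*(1/1764) = -842/7*1/1764 = -421/6174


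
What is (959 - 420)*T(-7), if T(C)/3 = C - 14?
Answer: -33957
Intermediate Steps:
T(C) = -42 + 3*C (T(C) = 3*(C - 14) = 3*(-14 + C) = -42 + 3*C)
(959 - 420)*T(-7) = (959 - 420)*(-42 + 3*(-7)) = 539*(-42 - 21) = 539*(-63) = -33957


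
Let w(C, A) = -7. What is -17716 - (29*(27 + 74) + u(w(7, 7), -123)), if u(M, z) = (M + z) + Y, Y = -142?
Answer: -20373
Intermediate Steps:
u(M, z) = -142 + M + z (u(M, z) = (M + z) - 142 = -142 + M + z)
-17716 - (29*(27 + 74) + u(w(7, 7), -123)) = -17716 - (29*(27 + 74) + (-142 - 7 - 123)) = -17716 - (29*101 - 272) = -17716 - (2929 - 272) = -17716 - 1*2657 = -17716 - 2657 = -20373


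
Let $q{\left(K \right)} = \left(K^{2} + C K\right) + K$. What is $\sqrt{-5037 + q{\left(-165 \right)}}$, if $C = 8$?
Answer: $\sqrt{20703} \approx 143.89$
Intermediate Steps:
$q{\left(K \right)} = K^{2} + 9 K$ ($q{\left(K \right)} = \left(K^{2} + 8 K\right) + K = K^{2} + 9 K$)
$\sqrt{-5037 + q{\left(-165 \right)}} = \sqrt{-5037 - 165 \left(9 - 165\right)} = \sqrt{-5037 - -25740} = \sqrt{-5037 + 25740} = \sqrt{20703}$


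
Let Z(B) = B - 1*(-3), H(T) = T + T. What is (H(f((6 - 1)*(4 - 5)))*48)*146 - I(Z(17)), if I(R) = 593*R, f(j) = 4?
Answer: 44204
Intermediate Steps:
H(T) = 2*T
Z(B) = 3 + B (Z(B) = B + 3 = 3 + B)
(H(f((6 - 1)*(4 - 5)))*48)*146 - I(Z(17)) = ((2*4)*48)*146 - 593*(3 + 17) = (8*48)*146 - 593*20 = 384*146 - 1*11860 = 56064 - 11860 = 44204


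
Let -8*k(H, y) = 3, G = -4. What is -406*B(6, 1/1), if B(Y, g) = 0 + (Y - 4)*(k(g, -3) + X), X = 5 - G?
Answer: -14007/2 ≈ -7003.5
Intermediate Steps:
k(H, y) = -3/8 (k(H, y) = -1/8*3 = -3/8)
X = 9 (X = 5 - 1*(-4) = 5 + 4 = 9)
B(Y, g) = -69/2 + 69*Y/8 (B(Y, g) = 0 + (Y - 4)*(-3/8 + 9) = 0 + (-4 + Y)*(69/8) = 0 + (-69/2 + 69*Y/8) = -69/2 + 69*Y/8)
-406*B(6, 1/1) = -406*(-69/2 + (69/8)*6) = -406*(-69/2 + 207/4) = -406*69/4 = -14007/2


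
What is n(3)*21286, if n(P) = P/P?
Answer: 21286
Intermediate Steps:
n(P) = 1
n(3)*21286 = 1*21286 = 21286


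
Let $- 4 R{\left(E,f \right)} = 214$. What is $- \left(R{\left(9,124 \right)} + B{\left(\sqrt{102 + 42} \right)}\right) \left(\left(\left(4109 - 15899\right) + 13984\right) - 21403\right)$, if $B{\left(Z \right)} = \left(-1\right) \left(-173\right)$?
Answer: $\frac{4590951}{2} \approx 2.2955 \cdot 10^{6}$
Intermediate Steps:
$B{\left(Z \right)} = 173$
$R{\left(E,f \right)} = - \frac{107}{2}$ ($R{\left(E,f \right)} = \left(- \frac{1}{4}\right) 214 = - \frac{107}{2}$)
$- \left(R{\left(9,124 \right)} + B{\left(\sqrt{102 + 42} \right)}\right) \left(\left(\left(4109 - 15899\right) + 13984\right) - 21403\right) = - \left(- \frac{107}{2} + 173\right) \left(\left(\left(4109 - 15899\right) + 13984\right) - 21403\right) = - \frac{239 \left(\left(-11790 + 13984\right) - 21403\right)}{2} = - \frac{239 \left(2194 - 21403\right)}{2} = - \frac{239 \left(-19209\right)}{2} = \left(-1\right) \left(- \frac{4590951}{2}\right) = \frac{4590951}{2}$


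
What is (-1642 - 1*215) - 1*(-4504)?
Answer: 2647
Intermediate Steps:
(-1642 - 1*215) - 1*(-4504) = (-1642 - 215) + 4504 = -1857 + 4504 = 2647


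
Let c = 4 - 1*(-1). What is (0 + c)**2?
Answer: 25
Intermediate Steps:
c = 5 (c = 4 + 1 = 5)
(0 + c)**2 = (0 + 5)**2 = 5**2 = 25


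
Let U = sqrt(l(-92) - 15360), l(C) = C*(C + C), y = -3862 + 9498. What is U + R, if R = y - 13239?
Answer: -7603 + 28*sqrt(2) ≈ -7563.4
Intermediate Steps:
y = 5636
l(C) = 2*C**2 (l(C) = C*(2*C) = 2*C**2)
R = -7603 (R = 5636 - 13239 = -7603)
U = 28*sqrt(2) (U = sqrt(2*(-92)**2 - 15360) = sqrt(2*8464 - 15360) = sqrt(16928 - 15360) = sqrt(1568) = 28*sqrt(2) ≈ 39.598)
U + R = 28*sqrt(2) - 7603 = -7603 + 28*sqrt(2)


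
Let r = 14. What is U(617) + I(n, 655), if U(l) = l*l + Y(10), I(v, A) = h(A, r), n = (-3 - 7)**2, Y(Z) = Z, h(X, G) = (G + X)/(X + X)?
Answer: 498716359/1310 ≈ 3.8070e+5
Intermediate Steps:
h(X, G) = (G + X)/(2*X) (h(X, G) = (G + X)/((2*X)) = (G + X)*(1/(2*X)) = (G + X)/(2*X))
n = 100 (n = (-10)**2 = 100)
I(v, A) = (14 + A)/(2*A)
U(l) = 10 + l**2 (U(l) = l*l + 10 = l**2 + 10 = 10 + l**2)
U(617) + I(n, 655) = (10 + 617**2) + (1/2)*(14 + 655)/655 = (10 + 380689) + (1/2)*(1/655)*669 = 380699 + 669/1310 = 498716359/1310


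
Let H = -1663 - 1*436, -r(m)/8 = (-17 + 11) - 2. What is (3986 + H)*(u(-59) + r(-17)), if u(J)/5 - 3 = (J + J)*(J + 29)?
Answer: 33548973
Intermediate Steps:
r(m) = 64 (r(m) = -8*((-17 + 11) - 2) = -8*(-6 - 2) = -8*(-8) = 64)
u(J) = 15 + 10*J*(29 + J) (u(J) = 15 + 5*((J + J)*(J + 29)) = 15 + 5*((2*J)*(29 + J)) = 15 + 5*(2*J*(29 + J)) = 15 + 10*J*(29 + J))
H = -2099 (H = -1663 - 436 = -2099)
(3986 + H)*(u(-59) + r(-17)) = (3986 - 2099)*((15 + 10*(-59)² + 290*(-59)) + 64) = 1887*((15 + 10*3481 - 17110) + 64) = 1887*((15 + 34810 - 17110) + 64) = 1887*(17715 + 64) = 1887*17779 = 33548973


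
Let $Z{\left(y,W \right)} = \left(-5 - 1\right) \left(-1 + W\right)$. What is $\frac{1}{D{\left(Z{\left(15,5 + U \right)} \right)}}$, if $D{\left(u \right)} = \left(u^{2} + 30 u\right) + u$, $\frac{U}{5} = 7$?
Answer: $\frac{1}{47502} \approx 2.1052 \cdot 10^{-5}$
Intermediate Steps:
$U = 35$ ($U = 5 \cdot 7 = 35$)
$Z{\left(y,W \right)} = 6 - 6 W$ ($Z{\left(y,W \right)} = - 6 \left(-1 + W\right) = 6 - 6 W$)
$D{\left(u \right)} = u^{2} + 31 u$
$\frac{1}{D{\left(Z{\left(15,5 + U \right)} \right)}} = \frac{1}{\left(6 - 6 \left(5 + 35\right)\right) \left(31 + \left(6 - 6 \left(5 + 35\right)\right)\right)} = \frac{1}{\left(6 - 240\right) \left(31 + \left(6 - 240\right)\right)} = \frac{1}{\left(-234\right) \left(31 - 234\right)} = \frac{1}{\left(-234\right) \left(-203\right)} = \frac{1}{47502}$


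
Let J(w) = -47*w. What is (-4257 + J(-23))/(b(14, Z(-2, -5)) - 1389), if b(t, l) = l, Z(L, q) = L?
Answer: 3176/1391 ≈ 2.2832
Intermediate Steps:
(-4257 + J(-23))/(b(14, Z(-2, -5)) - 1389) = (-4257 - 47*(-23))/(-2 - 1389) = (-4257 + 1081)/(-1391) = -3176*(-1/1391) = 3176/1391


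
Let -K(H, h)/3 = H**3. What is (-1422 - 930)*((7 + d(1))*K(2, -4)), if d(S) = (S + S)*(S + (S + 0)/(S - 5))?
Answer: 479808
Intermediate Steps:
K(H, h) = -3*H**3
d(S) = 2*S*(S + S/(-5 + S)) (d(S) = (2*S)*(S + S/(-5 + S)) = 2*S*(S + S/(-5 + S)))
(-1422 - 930)*((7 + d(1))*K(2, -4)) = (-1422 - 930)*((7 + 2*1**2*(-4 + 1)/(-5 + 1))*(-3*2**3)) = -2352*(7 + 2*1*(-3)/(-4))*(-3*8) = -2352*(7 + 2*1*(-1/4)*(-3))*(-24) = -2352*(7 + 3/2)*(-24) = -19992*(-24) = -2352*(-204) = 479808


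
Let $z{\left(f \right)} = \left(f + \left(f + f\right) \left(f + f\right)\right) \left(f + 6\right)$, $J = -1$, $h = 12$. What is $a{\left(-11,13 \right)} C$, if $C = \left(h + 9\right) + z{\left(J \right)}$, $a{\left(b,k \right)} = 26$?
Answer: $936$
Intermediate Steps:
$z{\left(f \right)} = \left(6 + f\right) \left(f + 4 f^{2}\right)$ ($z{\left(f \right)} = \left(f + 2 f 2 f\right) \left(6 + f\right) = \left(f + 4 f^{2}\right) \left(6 + f\right) = \left(6 + f\right) \left(f + 4 f^{2}\right)$)
$C = 36$ ($C = \left(12 + 9\right) - \left(6 + 4 \left(-1\right)^{2} + 25 \left(-1\right)\right) = 21 - \left(6 + 4 \cdot 1 - 25\right) = 21 - \left(6 + 4 - 25\right) = 21 - -15 = 21 + 15 = 36$)
$a{\left(-11,13 \right)} C = 26 \cdot 36 = 936$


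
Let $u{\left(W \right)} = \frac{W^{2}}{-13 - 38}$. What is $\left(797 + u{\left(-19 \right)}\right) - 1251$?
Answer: $- \frac{23515}{51} \approx -461.08$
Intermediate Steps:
$u{\left(W \right)} = - \frac{W^{2}}{51}$ ($u{\left(W \right)} = \frac{W^{2}}{-51} = - \frac{W^{2}}{51}$)
$\left(797 + u{\left(-19 \right)}\right) - 1251 = \left(797 - \frac{\left(-19\right)^{2}}{51}\right) - 1251 = \left(797 - \frac{361}{51}\right) - 1251 = \frac{40286}{51} - 1251 = - \frac{23515}{51}$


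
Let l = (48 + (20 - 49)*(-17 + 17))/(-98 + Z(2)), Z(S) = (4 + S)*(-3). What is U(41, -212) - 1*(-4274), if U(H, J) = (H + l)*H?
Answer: 172203/29 ≈ 5938.0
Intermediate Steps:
Z(S) = -12 - 3*S
l = -12/29 (l = (48 + (20 - 49)*(-17 + 17))/(-98 + (-12 - 3*2)) = (48 - 29*0)/(-98 + (-12 - 6)) = (48 + 0)/(-98 - 18) = 48/(-116) = 48*(-1/116) = -12/29 ≈ -0.41379)
U(H, J) = H*(-12/29 + H) (U(H, J) = (H - 12/29)*H = (-12/29 + H)*H = H*(-12/29 + H))
U(41, -212) - 1*(-4274) = (1/29)*41*(-12 + 29*41) - 1*(-4274) = (1/29)*41*(-12 + 1189) + 4274 = (1/29)*41*1177 + 4274 = 48257/29 + 4274 = 172203/29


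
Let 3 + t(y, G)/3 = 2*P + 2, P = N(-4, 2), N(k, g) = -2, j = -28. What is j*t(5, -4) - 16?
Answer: 404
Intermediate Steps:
P = -2
t(y, G) = -15 (t(y, G) = -9 + 3*(2*(-2) + 2) = -9 + 3*(-4 + 2) = -9 + 3*(-2) = -9 - 6 = -15)
j*t(5, -4) - 16 = -28*(-15) - 16 = 420 - 16 = 404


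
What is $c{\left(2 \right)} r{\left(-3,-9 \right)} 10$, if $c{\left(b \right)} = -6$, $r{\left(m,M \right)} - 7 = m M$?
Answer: $-2040$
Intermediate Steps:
$r{\left(m,M \right)} = 7 + M m$ ($r{\left(m,M \right)} = 7 + m M = 7 + M m$)
$c{\left(2 \right)} r{\left(-3,-9 \right)} 10 = - 6 \left(7 - -27\right) 10 = - 6 \left(7 + 27\right) 10 = \left(-6\right) 34 \cdot 10 = \left(-204\right) 10 = -2040$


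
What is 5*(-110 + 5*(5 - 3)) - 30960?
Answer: -31460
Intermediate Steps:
5*(-110 + 5*(5 - 3)) - 30960 = 5*(-110 + 5*2) - 30960 = 5*(-110 + 10) - 30960 = 5*(-100) - 30960 = -500 - 30960 = -31460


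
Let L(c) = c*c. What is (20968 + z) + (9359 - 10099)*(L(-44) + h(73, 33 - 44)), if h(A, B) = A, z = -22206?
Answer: -1487898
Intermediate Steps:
L(c) = c²
(20968 + z) + (9359 - 10099)*(L(-44) + h(73, 33 - 44)) = (20968 - 22206) + (9359 - 10099)*((-44)² + 73) = -1238 - 740*(1936 + 73) = -1238 - 740*2009 = -1238 - 1486660 = -1487898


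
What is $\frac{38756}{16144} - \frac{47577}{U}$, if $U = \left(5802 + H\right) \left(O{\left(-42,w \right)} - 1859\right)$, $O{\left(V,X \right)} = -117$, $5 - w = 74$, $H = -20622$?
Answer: $\frac{23628646309}{9849292960} \approx 2.399$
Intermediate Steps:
$w = -69$ ($w = 5 - 74 = -69$)
$U = 29284320$ ($U = \left(5802 - 20622\right) \left(-117 - 1859\right) = \left(-14820\right) \left(-1976\right) = 29284320$)
$\frac{38756}{16144} - \frac{47577}{U} = \frac{38756}{16144} - \frac{47577}{29284320} = 38756 \cdot \frac{1}{16144} - \frac{15859}{9761440} = \frac{9689}{4036} - \frac{15859}{9761440} = \frac{23628646309}{9849292960}$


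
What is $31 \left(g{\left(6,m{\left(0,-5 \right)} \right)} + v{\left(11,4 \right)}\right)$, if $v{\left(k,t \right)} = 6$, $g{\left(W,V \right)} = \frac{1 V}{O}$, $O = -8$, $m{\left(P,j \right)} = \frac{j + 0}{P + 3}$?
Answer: $\frac{4619}{24} \approx 192.46$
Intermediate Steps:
$m{\left(P,j \right)} = \frac{j}{3 + P}$
$g{\left(W,V \right)} = - \frac{V}{8}$ ($g{\left(W,V \right)} = \frac{1 V}{-8} = V \left(- \frac{1}{8}\right) = - \frac{V}{8}$)
$31 \left(g{\left(6,m{\left(0,-5 \right)} \right)} + v{\left(11,4 \right)}\right) = 31 \left(- \frac{\left(-5\right) \frac{1}{3 + 0}}{8} + 6\right) = 31 \left(- \frac{\left(-5\right) \frac{1}{3}}{8} + 6\right) = 31 \left(\left(- \frac{1}{8}\right) \left(- \frac{5}{3}\right) + 6\right) = 31 \left(\frac{5}{24} + 6\right) = 31 \cdot \frac{149}{24} = \frac{4619}{24}$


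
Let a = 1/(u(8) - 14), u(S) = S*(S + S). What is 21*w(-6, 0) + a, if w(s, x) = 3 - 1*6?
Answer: -7181/114 ≈ -62.991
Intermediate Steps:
w(s, x) = -3 (w(s, x) = 3 - 6 = -3)
u(S) = 2*S² (u(S) = S*(2*S) = 2*S²)
a = 1/114 (a = 1/(2*8² - 14) = 1/(2*64 - 14) = 1/(128 - 14) = 1/114 ≈ 0.0087719)
21*w(-6, 0) + a = 21*(-3) + 1/114 = -63 + 1/114 = -7181/114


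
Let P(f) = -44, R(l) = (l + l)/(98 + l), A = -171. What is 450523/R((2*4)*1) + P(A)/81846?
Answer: 977147894461/327384 ≈ 2.9847e+6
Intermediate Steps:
R(l) = 2*l/(98 + l) (R(l) = (2*l)/(98 + l) = 2*l/(98 + l))
450523/R((2*4)*1) + P(A)/81846 = 450523/((2*((2*4)*1)/(98 + (2*4)*1))) - 44/81846 = 450523/((2*(8*1)/(98 + 8*1))) - 44*1/81846 = 450523/((2*8/(98 + 8))) - 22/40923 = 450523/((2*8/106)) - 22/40923 = 450523/((2*8*(1/106))) - 22/40923 = 450523/(8/53) - 22/40923 = 450523*(53/8) - 22/40923 = 23877719/8 - 22/40923 = 977147894461/327384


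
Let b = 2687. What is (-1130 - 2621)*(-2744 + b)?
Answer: 213807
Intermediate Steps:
(-1130 - 2621)*(-2744 + b) = (-1130 - 2621)*(-2744 + 2687) = -3751*(-57) = 213807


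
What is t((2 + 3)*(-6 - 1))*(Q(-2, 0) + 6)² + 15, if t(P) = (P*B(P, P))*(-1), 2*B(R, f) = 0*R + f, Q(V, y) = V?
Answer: -9785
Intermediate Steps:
B(R, f) = f/2 (B(R, f) = (0*R + f)/2 = (0 + f)/2 = f/2)
t(P) = -P²/2 (t(P) = (P*(P/2))*(-1) = (P²/2)*(-1) = -P²/2)
t((2 + 3)*(-6 - 1))*(Q(-2, 0) + 6)² + 15 = (-(-6 - 1)²*(2 + 3)²/2)*(-2 + 6)² + 15 = -(5*(-7))²/2*4² + 15 = -½*(-35)²*16 + 15 = -½*1225*16 + 15 = -1225/2*16 + 15 = -9800 + 15 = -9785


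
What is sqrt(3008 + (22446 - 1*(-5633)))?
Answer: sqrt(31087) ≈ 176.31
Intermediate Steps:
sqrt(3008 + (22446 - 1*(-5633))) = sqrt(3008 + (22446 + 5633)) = sqrt(3008 + 28079) = sqrt(31087)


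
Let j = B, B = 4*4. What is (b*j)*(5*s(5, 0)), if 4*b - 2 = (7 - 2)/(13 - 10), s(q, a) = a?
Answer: 0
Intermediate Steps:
B = 16
j = 16
b = 11/12 (b = ½ + ((7 - 2)/(13 - 10))/4 = ½ + (5/3)/4 = ½ + (5*(⅓))/4 = ½ + (¼)*(5/3) = ½ + 5/12 = 11/12 ≈ 0.91667)
(b*j)*(5*s(5, 0)) = ((11/12)*16)*(5*0) = (44/3)*0 = 0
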